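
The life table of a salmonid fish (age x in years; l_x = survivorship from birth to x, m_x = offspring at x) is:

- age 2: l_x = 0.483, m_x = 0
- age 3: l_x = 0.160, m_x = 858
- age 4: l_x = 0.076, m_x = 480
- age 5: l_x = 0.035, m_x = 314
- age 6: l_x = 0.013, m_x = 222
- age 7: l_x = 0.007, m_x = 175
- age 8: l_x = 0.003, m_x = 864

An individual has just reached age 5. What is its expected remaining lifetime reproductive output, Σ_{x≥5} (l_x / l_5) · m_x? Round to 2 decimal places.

505.51

l_5 = 0.035. Conditional survival from age 5 to x is l_x / l_5.
  x=5: (0.035/0.035) × 314 = 314.0000
  x=6: (0.013/0.035) × 222 = 82.4571
  x=7: (0.007/0.035) × 175 = 35.0000
  x=8: (0.003/0.035) × 864 = 74.0571
Sum = 314.0000 + 82.4571 + 35.0000 + 74.0571 = 505.5143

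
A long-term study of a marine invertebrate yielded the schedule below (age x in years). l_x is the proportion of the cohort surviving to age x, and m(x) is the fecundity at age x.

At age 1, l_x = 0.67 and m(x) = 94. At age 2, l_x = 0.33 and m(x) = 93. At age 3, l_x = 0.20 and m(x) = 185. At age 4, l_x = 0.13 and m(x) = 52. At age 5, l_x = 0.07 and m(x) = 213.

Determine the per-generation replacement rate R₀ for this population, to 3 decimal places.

R₀ = Σ l_x m(x):
  age 1: 0.67 × 94 = 62.9800
  age 2: 0.33 × 93 = 30.6900
  age 3: 0.20 × 185 = 37.0000
  age 4: 0.13 × 52 = 6.7600
  age 5: 0.07 × 213 = 14.9100
R₀ = 62.9800 + 30.6900 + 37.0000 + 6.7600 + 14.9100 = 152.3400

152.340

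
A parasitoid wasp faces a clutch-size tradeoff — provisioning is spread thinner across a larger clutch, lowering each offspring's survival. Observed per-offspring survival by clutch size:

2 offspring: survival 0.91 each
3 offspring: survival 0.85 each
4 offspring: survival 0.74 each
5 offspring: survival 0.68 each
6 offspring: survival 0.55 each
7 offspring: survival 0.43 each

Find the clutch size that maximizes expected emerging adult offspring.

Expected emerging adult offspring = c × s(c):
  c=2: 2 × 0.91 = 1.820
  c=3: 3 × 0.85 = 2.550
  c=4: 4 × 0.74 = 2.960
  c=5: 5 × 0.68 = 3.400
  c=6: 6 × 0.55 = 3.300
  c=7: 7 × 0.43 = 3.010
Maximum at c = 5 (3.400 emerging adult offspring).

5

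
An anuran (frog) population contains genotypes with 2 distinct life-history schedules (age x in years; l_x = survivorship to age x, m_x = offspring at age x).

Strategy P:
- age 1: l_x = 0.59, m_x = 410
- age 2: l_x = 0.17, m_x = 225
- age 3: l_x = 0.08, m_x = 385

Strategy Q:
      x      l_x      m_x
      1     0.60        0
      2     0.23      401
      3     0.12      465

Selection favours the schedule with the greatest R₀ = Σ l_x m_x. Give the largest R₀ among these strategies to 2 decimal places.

310.95

Strategy P: R₀ = 0.59×410 + 0.17×225 + 0.08×385 = 310.9500
Strategy Q: R₀ = 0.60×0 + 0.23×401 + 0.12×465 = 148.0300
Highest R₀: strategy P with 310.9500.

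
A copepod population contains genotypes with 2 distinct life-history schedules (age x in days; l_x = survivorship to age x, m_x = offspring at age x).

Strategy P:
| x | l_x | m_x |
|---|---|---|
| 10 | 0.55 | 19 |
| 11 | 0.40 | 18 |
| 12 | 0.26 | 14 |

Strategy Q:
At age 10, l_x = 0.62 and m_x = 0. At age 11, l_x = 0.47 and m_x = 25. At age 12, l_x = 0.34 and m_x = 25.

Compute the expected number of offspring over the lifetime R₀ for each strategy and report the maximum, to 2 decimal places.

Strategy P: R₀ = 0.55×19 + 0.40×18 + 0.26×14 = 21.2900
Strategy Q: R₀ = 0.62×0 + 0.47×25 + 0.34×25 = 20.2500
Highest R₀: strategy P with 21.2900.

21.29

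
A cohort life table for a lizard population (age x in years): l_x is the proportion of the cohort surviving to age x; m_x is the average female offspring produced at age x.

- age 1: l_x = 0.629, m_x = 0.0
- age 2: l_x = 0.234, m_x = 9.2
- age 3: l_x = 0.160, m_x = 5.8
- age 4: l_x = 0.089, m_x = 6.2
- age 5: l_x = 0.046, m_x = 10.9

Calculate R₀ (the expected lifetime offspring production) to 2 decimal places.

R₀ = Σ l_x m_x:
  age 1: 0.629 × 0.0 = 0.0000
  age 2: 0.234 × 9.2 = 2.1528
  age 3: 0.160 × 5.8 = 0.9280
  age 4: 0.089 × 6.2 = 0.5518
  age 5: 0.046 × 10.9 = 0.5014
R₀ = 0.0000 + 2.1528 + 0.9280 + 0.5518 + 0.5014 = 4.1340

4.13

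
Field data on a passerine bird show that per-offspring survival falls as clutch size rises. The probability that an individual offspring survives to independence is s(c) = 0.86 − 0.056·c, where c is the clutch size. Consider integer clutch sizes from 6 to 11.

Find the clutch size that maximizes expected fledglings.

8

Expected fledglings = c × s(c):
  c=6: 6 × 0.524 = 3.144
  c=7: 7 × 0.468 = 3.276
  c=8: 8 × 0.412 = 3.296
  c=9: 9 × 0.356 = 3.204
  c=10: 10 × 0.300 = 3.000
  c=11: 11 × 0.244 = 2.684
Maximum at c = 8 (3.296 fledglings).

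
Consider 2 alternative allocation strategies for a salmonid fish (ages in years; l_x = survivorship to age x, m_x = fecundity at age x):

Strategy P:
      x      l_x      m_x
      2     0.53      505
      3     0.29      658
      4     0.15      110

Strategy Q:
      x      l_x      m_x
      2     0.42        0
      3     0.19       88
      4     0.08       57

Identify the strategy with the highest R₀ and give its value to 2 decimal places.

Strategy P: R₀ = 0.53×505 + 0.29×658 + 0.15×110 = 474.9700
Strategy Q: R₀ = 0.42×0 + 0.19×88 + 0.08×57 = 21.2800
Highest R₀: strategy P with 474.9700.

474.97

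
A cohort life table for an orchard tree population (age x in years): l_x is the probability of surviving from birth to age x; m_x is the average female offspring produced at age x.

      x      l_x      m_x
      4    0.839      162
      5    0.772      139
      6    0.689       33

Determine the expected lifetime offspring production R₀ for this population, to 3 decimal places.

R₀ = Σ l_x m_x:
  age 4: 0.839 × 162 = 135.9180
  age 5: 0.772 × 139 = 107.3080
  age 6: 0.689 × 33 = 22.7370
R₀ = 135.9180 + 107.3080 + 22.7370 = 265.9630

265.963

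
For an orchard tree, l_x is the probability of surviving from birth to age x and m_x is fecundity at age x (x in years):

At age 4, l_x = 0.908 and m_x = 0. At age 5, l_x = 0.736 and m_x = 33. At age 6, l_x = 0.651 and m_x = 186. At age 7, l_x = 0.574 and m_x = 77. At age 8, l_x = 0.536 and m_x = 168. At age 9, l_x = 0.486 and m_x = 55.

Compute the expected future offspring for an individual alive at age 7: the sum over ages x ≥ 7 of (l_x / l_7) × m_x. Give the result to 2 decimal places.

l_7 = 0.574. Conditional survival from age 7 to x is l_x / l_7.
  x=7: (0.574/0.574) × 77 = 77.0000
  x=8: (0.536/0.574) × 168 = 156.8780
  x=9: (0.486/0.574) × 55 = 46.5679
Sum = 77.0000 + 156.8780 + 46.5679 = 280.4460

280.45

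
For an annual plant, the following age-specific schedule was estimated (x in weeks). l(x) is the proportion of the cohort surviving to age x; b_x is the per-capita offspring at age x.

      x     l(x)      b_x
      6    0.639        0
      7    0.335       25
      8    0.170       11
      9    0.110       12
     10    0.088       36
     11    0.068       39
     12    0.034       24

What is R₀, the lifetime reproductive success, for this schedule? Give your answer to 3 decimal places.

R₀ = Σ l(x) b_x:
  age 6: 0.639 × 0 = 0.0000
  age 7: 0.335 × 25 = 8.3750
  age 8: 0.170 × 11 = 1.8700
  age 9: 0.110 × 12 = 1.3200
  age 10: 0.088 × 36 = 3.1680
  age 11: 0.068 × 39 = 2.6520
  age 12: 0.034 × 24 = 0.8160
R₀ = 0.0000 + 8.3750 + 1.8700 + 1.3200 + 3.1680 + 2.6520 + 0.8160 = 18.2010

18.201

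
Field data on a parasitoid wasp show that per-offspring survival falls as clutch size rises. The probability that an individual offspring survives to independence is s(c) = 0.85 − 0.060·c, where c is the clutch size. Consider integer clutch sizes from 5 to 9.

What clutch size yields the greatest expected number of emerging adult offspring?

Expected emerging adult offspring = c × s(c):
  c=5: 5 × 0.550 = 2.750
  c=6: 6 × 0.490 = 2.940
  c=7: 7 × 0.430 = 3.010
  c=8: 8 × 0.370 = 2.960
  c=9: 9 × 0.310 = 2.790
Maximum at c = 7 (3.010 emerging adult offspring).

7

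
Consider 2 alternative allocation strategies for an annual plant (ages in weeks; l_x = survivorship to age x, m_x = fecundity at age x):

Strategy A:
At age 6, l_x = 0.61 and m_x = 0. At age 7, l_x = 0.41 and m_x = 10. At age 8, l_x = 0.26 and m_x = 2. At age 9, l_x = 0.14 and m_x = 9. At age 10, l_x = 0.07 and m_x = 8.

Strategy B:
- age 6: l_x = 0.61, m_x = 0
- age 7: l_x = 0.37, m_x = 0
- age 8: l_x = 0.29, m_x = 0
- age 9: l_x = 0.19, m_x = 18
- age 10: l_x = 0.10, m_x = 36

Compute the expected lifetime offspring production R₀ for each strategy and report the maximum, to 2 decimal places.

7.02

Strategy A: R₀ = 0.61×0 + 0.41×10 + 0.26×2 + 0.14×9 + 0.07×8 = 6.4400
Strategy B: R₀ = 0.61×0 + 0.37×0 + 0.29×0 + 0.19×18 + 0.10×36 = 7.0200
Highest R₀: strategy B with 7.0200.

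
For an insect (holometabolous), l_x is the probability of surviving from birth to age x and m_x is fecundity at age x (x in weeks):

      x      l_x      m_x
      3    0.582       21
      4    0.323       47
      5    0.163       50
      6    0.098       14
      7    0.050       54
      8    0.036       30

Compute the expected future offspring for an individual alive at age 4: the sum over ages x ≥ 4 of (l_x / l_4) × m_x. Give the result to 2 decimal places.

l_4 = 0.323. Conditional survival from age 4 to x is l_x / l_4.
  x=4: (0.323/0.323) × 47 = 47.0000
  x=5: (0.163/0.323) × 50 = 25.2322
  x=6: (0.098/0.323) × 14 = 4.2477
  x=7: (0.050/0.323) × 54 = 8.3591
  x=8: (0.036/0.323) × 30 = 3.3437
Sum = 47.0000 + 25.2322 + 4.2477 + 8.3591 + 3.3437 = 88.1827

88.18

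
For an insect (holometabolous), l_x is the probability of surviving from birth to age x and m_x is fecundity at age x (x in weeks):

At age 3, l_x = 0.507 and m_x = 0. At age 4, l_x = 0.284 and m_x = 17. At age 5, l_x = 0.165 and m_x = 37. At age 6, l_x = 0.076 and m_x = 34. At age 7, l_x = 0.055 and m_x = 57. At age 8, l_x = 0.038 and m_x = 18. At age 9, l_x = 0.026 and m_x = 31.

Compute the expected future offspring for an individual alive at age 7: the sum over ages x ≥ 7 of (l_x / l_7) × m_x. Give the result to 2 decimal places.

84.09

l_7 = 0.055. Conditional survival from age 7 to x is l_x / l_7.
  x=7: (0.055/0.055) × 57 = 57.0000
  x=8: (0.038/0.055) × 18 = 12.4364
  x=9: (0.026/0.055) × 31 = 14.6545
Sum = 57.0000 + 12.4364 + 14.6545 = 84.0909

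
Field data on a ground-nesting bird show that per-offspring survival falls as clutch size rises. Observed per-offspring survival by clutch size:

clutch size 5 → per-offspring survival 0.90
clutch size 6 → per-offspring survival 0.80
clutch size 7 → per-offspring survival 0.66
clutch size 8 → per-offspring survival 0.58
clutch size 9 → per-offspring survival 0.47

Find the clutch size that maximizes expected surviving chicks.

Expected surviving chicks = c × s(c):
  c=5: 5 × 0.90 = 4.500
  c=6: 6 × 0.80 = 4.800
  c=7: 7 × 0.66 = 4.620
  c=8: 8 × 0.58 = 4.640
  c=9: 9 × 0.47 = 4.230
Maximum at c = 6 (4.800 surviving chicks).

6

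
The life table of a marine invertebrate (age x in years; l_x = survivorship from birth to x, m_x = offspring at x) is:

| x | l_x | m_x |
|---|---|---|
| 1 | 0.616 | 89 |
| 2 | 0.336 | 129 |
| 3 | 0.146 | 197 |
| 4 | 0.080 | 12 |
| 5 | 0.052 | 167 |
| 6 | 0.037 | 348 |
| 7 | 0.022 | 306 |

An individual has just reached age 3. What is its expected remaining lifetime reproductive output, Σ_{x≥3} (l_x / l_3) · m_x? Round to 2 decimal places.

397.36

l_3 = 0.146. Conditional survival from age 3 to x is l_x / l_3.
  x=3: (0.146/0.146) × 197 = 197.0000
  x=4: (0.080/0.146) × 12 = 6.5753
  x=5: (0.052/0.146) × 167 = 59.4795
  x=6: (0.037/0.146) × 348 = 88.1918
  x=7: (0.022/0.146) × 306 = 46.1096
Sum = 197.0000 + 6.5753 + 59.4795 + 88.1918 + 46.1096 = 397.3562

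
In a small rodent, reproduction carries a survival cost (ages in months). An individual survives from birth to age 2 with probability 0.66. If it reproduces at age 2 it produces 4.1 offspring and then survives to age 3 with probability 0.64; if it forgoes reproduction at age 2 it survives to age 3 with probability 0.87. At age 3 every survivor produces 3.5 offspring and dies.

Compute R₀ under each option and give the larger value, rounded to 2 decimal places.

4.18

breed at age 2: R₀ = 0.66 × (4.1 + 0.64 × 3.5) = 0.66 × 6.3400 = 4.1844
delay to age 3: R₀ = 0.66 × (0.87 × 3.5) = 0.66 × 3.0450 = 2.0097
Higher: breed at age 2 (4.1844).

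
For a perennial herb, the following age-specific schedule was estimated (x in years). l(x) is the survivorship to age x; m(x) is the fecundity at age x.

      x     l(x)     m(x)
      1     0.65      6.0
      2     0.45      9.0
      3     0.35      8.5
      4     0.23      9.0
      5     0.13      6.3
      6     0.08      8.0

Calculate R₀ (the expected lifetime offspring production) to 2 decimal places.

14.45

R₀ = Σ l(x) m(x):
  age 1: 0.65 × 6.0 = 3.9000
  age 2: 0.45 × 9.0 = 4.0500
  age 3: 0.35 × 8.5 = 2.9750
  age 4: 0.23 × 9.0 = 2.0700
  age 5: 0.13 × 6.3 = 0.8190
  age 6: 0.08 × 8.0 = 0.6400
R₀ = 3.9000 + 4.0500 + 2.9750 + 2.0700 + 0.8190 + 0.6400 = 14.4540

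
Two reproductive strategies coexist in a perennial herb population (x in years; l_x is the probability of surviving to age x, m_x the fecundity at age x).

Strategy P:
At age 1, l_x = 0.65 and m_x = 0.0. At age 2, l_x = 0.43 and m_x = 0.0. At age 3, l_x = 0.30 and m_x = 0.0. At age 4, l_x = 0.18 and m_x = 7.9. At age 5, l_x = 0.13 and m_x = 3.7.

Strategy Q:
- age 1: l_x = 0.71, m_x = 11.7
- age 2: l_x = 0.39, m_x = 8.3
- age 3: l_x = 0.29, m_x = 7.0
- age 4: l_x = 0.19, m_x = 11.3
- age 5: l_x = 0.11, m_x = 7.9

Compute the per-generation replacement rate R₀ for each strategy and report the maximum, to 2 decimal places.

Strategy P: R₀ = 0.65×0.0 + 0.43×0.0 + 0.30×0.0 + 0.18×7.9 + 0.13×3.7 = 1.9030
Strategy Q: R₀ = 0.71×11.7 + 0.39×8.3 + 0.29×7.0 + 0.19×11.3 + 0.11×7.9 = 16.5900
Highest R₀: strategy Q with 16.5900.

16.59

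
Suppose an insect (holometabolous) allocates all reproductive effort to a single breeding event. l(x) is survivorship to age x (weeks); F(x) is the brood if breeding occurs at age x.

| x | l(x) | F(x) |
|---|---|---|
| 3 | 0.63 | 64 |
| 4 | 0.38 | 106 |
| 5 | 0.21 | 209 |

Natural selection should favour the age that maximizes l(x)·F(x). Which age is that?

Expected offspring if breeding at age x = l(x) × F(x):
  age 3: 0.63 × 64 = 40.320
  age 4: 0.38 × 106 = 40.280
  age 5: 0.21 × 209 = 43.890
Maximum at age 5 (43.890).

5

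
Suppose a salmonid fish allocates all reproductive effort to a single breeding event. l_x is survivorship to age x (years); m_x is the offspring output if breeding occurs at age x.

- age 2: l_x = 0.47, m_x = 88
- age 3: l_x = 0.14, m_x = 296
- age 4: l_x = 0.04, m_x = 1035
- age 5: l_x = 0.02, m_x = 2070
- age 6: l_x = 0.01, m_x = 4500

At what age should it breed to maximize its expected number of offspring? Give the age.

6

Expected offspring if breeding at age x = l_x × m_x:
  age 2: 0.47 × 88 = 41.360
  age 3: 0.14 × 296 = 41.440
  age 4: 0.04 × 1035 = 41.400
  age 5: 0.02 × 2070 = 41.400
  age 6: 0.01 × 4500 = 45.000
Maximum at age 6 (45.000).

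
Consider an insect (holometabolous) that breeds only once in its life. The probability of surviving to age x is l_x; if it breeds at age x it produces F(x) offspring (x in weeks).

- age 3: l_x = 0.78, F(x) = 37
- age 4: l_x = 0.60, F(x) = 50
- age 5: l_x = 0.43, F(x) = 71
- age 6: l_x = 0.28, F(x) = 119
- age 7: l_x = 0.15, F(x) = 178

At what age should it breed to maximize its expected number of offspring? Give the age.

Expected offspring if breeding at age x = l_x × F(x):
  age 3: 0.78 × 37 = 28.860
  age 4: 0.60 × 50 = 30.000
  age 5: 0.43 × 71 = 30.530
  age 6: 0.28 × 119 = 33.320
  age 7: 0.15 × 178 = 26.700
Maximum at age 6 (33.320).

6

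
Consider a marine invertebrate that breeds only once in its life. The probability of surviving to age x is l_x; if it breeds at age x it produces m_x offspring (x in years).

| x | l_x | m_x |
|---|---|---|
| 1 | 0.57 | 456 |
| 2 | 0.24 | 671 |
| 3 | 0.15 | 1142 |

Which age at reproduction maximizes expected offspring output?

1

Expected offspring if breeding at age x = l_x × m_x:
  age 1: 0.57 × 456 = 259.920
  age 2: 0.24 × 671 = 161.040
  age 3: 0.15 × 1142 = 171.300
Maximum at age 1 (259.920).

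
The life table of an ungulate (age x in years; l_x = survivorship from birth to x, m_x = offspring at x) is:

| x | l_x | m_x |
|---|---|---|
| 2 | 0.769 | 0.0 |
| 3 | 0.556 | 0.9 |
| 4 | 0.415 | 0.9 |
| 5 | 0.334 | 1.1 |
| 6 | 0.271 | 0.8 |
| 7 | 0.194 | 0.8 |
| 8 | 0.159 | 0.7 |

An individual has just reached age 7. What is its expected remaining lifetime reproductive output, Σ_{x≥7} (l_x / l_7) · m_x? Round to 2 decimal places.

l_7 = 0.194. Conditional survival from age 7 to x is l_x / l_7.
  x=7: (0.194/0.194) × 0.8 = 0.8000
  x=8: (0.159/0.194) × 0.7 = 0.5737
Sum = 0.8000 + 0.5737 = 1.3737

1.37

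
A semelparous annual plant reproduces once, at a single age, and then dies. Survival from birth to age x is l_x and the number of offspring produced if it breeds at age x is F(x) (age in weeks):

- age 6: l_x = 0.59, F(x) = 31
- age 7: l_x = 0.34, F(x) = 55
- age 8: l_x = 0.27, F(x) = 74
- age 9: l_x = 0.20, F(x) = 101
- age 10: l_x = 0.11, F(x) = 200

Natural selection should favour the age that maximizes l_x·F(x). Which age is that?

Expected offspring if breeding at age x = l_x × F(x):
  age 6: 0.59 × 31 = 18.290
  age 7: 0.34 × 55 = 18.700
  age 8: 0.27 × 74 = 19.980
  age 9: 0.20 × 101 = 20.200
  age 10: 0.11 × 200 = 22.000
Maximum at age 10 (22.000).

10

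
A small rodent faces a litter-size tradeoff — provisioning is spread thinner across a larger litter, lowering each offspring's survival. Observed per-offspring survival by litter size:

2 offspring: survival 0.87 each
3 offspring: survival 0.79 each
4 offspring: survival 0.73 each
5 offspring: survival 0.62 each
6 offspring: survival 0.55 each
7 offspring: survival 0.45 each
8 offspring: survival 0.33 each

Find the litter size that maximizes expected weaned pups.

6

Expected weaned pups = c × s(c):
  c=2: 2 × 0.87 = 1.740
  c=3: 3 × 0.79 = 2.370
  c=4: 4 × 0.73 = 2.920
  c=5: 5 × 0.62 = 3.100
  c=6: 6 × 0.55 = 3.300
  c=7: 7 × 0.45 = 3.150
  c=8: 8 × 0.33 = 2.640
Maximum at c = 6 (3.300 weaned pups).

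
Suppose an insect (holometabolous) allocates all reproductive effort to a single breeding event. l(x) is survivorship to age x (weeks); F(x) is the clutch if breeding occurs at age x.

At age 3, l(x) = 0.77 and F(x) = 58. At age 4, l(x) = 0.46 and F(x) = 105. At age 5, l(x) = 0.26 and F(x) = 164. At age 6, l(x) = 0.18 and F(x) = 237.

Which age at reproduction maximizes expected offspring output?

4

Expected offspring if breeding at age x = l(x) × F(x):
  age 3: 0.77 × 58 = 44.660
  age 4: 0.46 × 105 = 48.300
  age 5: 0.26 × 164 = 42.640
  age 6: 0.18 × 237 = 42.660
Maximum at age 4 (48.300).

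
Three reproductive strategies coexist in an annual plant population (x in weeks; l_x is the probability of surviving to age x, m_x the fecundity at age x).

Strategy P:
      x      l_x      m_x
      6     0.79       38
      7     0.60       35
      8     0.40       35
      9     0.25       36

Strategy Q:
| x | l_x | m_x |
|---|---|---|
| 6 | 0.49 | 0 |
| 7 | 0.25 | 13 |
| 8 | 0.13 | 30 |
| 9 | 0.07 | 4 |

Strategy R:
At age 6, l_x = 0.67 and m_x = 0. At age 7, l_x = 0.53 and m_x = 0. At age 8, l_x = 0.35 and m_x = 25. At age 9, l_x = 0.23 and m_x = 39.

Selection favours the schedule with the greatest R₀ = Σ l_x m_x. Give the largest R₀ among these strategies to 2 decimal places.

Strategy P: R₀ = 0.79×38 + 0.60×35 + 0.40×35 + 0.25×36 = 74.0200
Strategy Q: R₀ = 0.49×0 + 0.25×13 + 0.13×30 + 0.07×4 = 7.4300
Strategy R: R₀ = 0.67×0 + 0.53×0 + 0.35×25 + 0.23×39 = 17.7200
Highest R₀: strategy P with 74.0200.

74.02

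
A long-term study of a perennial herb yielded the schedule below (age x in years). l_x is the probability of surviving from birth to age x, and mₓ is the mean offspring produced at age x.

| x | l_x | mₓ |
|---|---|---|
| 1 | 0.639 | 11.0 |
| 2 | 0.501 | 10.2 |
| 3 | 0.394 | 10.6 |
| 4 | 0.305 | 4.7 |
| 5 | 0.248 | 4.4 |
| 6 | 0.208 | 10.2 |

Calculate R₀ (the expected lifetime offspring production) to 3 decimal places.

R₀ = Σ l_x mₓ:
  age 1: 0.639 × 11.0 = 7.0290
  age 2: 0.501 × 10.2 = 5.1102
  age 3: 0.394 × 10.6 = 4.1764
  age 4: 0.305 × 4.7 = 1.4335
  age 5: 0.248 × 4.4 = 1.0912
  age 6: 0.208 × 10.2 = 2.1216
R₀ = 7.0290 + 5.1102 + 4.1764 + 1.4335 + 1.0912 + 2.1216 = 20.9619

20.962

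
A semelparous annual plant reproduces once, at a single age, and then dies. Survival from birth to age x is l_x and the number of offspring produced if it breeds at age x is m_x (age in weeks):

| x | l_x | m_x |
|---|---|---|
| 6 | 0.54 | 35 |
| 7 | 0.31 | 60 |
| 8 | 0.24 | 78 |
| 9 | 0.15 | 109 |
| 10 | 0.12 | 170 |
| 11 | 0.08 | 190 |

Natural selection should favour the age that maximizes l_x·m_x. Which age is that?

Expected offspring if breeding at age x = l_x × m_x:
  age 6: 0.54 × 35 = 18.900
  age 7: 0.31 × 60 = 18.600
  age 8: 0.24 × 78 = 18.720
  age 9: 0.15 × 109 = 16.350
  age 10: 0.12 × 170 = 20.400
  age 11: 0.08 × 190 = 15.200
Maximum at age 10 (20.400).

10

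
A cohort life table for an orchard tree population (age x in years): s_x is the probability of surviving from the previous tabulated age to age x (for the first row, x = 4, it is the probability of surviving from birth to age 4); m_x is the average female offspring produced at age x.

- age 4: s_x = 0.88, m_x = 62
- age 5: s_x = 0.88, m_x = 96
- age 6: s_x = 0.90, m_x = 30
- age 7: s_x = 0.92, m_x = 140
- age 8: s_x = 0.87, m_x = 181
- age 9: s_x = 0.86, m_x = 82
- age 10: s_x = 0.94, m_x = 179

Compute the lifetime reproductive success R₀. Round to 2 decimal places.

460.61

Survivorship from birth: l_x = s_4·s_5·…·s_x.
  l_4 = 0.88000
  l_5 = 0.77440
  l_6 = 0.69696
  l_7 = 0.64120
  l_8 = 0.55785
  l_9 = 0.47975
  l_10 = 0.45096
R₀ = Σ l_x m_x:
  age 4: 0.88000 × 62 = 54.5600
  age 5: 0.77440 × 96 = 74.3424
  age 6: 0.69696 × 30 = 20.9088
  age 7: 0.64120 × 140 = 89.7680
  age 8: 0.55785 × 181 = 100.9708
  age 9: 0.47975 × 82 = 39.3395
  age 10: 0.45096 × 179 = 80.7218
R₀ = 54.5600 + 74.3424 + 20.9088 + 89.7680 + 100.9708 + 39.3395 + 80.7218 = 460.6114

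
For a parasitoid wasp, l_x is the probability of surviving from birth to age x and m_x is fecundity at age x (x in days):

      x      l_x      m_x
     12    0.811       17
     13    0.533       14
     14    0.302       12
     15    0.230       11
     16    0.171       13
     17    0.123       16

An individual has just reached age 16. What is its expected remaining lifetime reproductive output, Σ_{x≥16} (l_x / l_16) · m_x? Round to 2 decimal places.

l_16 = 0.171. Conditional survival from age 16 to x is l_x / l_16.
  x=16: (0.171/0.171) × 13 = 13.0000
  x=17: (0.123/0.171) × 16 = 11.5088
Sum = 13.0000 + 11.5088 = 24.5088

24.51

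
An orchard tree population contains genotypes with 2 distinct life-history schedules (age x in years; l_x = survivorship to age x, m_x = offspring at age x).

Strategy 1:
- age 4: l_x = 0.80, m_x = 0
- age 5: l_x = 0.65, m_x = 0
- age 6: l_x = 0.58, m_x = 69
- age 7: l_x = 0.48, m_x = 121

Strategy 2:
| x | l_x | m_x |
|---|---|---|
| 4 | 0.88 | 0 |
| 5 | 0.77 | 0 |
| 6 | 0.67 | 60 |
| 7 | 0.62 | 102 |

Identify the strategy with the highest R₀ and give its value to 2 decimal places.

103.44

Strategy 1: R₀ = 0.80×0 + 0.65×0 + 0.58×69 + 0.48×121 = 98.1000
Strategy 2: R₀ = 0.88×0 + 0.77×0 + 0.67×60 + 0.62×102 = 103.4400
Highest R₀: strategy 2 with 103.4400.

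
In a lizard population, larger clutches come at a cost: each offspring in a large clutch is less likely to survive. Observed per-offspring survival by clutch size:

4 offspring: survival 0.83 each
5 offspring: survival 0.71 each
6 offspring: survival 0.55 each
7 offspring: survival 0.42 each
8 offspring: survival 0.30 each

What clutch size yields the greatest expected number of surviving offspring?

Expected surviving offspring = c × s(c):
  c=4: 4 × 0.83 = 3.320
  c=5: 5 × 0.71 = 3.550
  c=6: 6 × 0.55 = 3.300
  c=7: 7 × 0.42 = 2.940
  c=8: 8 × 0.30 = 2.400
Maximum at c = 5 (3.550 surviving offspring).

5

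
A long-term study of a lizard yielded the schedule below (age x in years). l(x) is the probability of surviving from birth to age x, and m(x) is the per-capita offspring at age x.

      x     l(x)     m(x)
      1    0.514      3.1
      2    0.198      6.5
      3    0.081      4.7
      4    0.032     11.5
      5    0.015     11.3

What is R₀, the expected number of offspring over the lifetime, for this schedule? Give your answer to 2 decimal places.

3.80

R₀ = Σ l(x) m(x):
  age 1: 0.514 × 3.1 = 1.5934
  age 2: 0.198 × 6.5 = 1.2870
  age 3: 0.081 × 4.7 = 0.3807
  age 4: 0.032 × 11.5 = 0.3680
  age 5: 0.015 × 11.3 = 0.1695
R₀ = 1.5934 + 1.2870 + 0.3807 + 0.3680 + 0.1695 = 3.7986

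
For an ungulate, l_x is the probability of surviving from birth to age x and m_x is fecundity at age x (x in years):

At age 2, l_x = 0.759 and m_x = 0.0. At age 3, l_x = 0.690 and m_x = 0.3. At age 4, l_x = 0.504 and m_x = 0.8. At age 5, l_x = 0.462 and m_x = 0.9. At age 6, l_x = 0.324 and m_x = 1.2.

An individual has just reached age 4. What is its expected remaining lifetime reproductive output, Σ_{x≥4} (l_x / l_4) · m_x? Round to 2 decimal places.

l_4 = 0.504. Conditional survival from age 4 to x is l_x / l_4.
  x=4: (0.504/0.504) × 0.8 = 0.8000
  x=5: (0.462/0.504) × 0.9 = 0.8250
  x=6: (0.324/0.504) × 1.2 = 0.7714
Sum = 0.8000 + 0.8250 + 0.7714 = 2.3964

2.40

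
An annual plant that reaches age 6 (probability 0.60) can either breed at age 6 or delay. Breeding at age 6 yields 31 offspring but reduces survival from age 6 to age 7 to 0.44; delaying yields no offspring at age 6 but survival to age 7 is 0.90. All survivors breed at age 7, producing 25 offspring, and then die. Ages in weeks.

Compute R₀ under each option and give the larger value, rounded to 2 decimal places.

25.20

breed at age 6: R₀ = 0.60 × (31 + 0.44 × 25) = 0.60 × 42.0000 = 25.2000
delay to age 7: R₀ = 0.60 × (0.90 × 25) = 0.60 × 22.5000 = 13.5000
Higher: breed at age 6 (25.2000).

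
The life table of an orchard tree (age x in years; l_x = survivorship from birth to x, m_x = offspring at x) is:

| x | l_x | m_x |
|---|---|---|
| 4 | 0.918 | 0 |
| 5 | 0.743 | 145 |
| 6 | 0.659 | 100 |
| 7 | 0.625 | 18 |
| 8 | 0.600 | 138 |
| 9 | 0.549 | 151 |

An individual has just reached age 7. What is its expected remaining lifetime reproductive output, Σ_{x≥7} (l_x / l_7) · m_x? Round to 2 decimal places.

l_7 = 0.625. Conditional survival from age 7 to x is l_x / l_7.
  x=7: (0.625/0.625) × 18 = 18.0000
  x=8: (0.600/0.625) × 138 = 132.4800
  x=9: (0.549/0.625) × 151 = 132.6384
Sum = 18.0000 + 132.4800 + 132.6384 = 283.1184

283.12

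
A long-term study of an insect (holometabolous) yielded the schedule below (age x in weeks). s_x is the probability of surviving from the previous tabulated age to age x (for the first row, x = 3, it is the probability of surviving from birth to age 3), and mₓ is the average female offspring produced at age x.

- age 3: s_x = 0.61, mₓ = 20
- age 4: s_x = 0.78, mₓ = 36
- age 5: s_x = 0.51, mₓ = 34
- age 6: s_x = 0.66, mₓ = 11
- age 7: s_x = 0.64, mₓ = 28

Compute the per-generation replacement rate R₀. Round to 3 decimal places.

Survivorship from birth: l_x = s_3·s_4·…·s_x.
  l_3 = 0.61000
  l_4 = 0.47580
  l_5 = 0.24266
  l_6 = 0.16015
  l_7 = 0.10250
R₀ = Σ l_x mₓ:
  age 3: 0.61000 × 20 = 12.2000
  age 4: 0.47580 × 36 = 17.1288
  age 5: 0.24266 × 34 = 8.2504
  age 6: 0.16015 × 11 = 1.7616
  age 7: 0.10250 × 28 = 2.8700
R₀ = 12.2000 + 17.1288 + 8.2504 + 1.7616 + 2.8700 = 42.2109

42.211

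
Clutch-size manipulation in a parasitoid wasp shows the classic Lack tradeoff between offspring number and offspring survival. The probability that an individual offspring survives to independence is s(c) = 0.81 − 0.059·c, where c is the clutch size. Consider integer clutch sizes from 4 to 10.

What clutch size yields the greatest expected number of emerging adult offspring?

7

Expected emerging adult offspring = c × s(c):
  c=4: 4 × 0.574 = 2.296
  c=5: 5 × 0.515 = 2.575
  c=6: 6 × 0.456 = 2.736
  c=7: 7 × 0.397 = 2.779
  c=8: 8 × 0.338 = 2.704
  c=9: 9 × 0.279 = 2.511
  c=10: 10 × 0.220 = 2.200
Maximum at c = 7 (2.779 emerging adult offspring).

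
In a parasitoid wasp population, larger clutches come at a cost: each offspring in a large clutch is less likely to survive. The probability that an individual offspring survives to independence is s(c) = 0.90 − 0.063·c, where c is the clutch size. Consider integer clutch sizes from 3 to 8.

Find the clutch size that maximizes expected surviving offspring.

7

Expected surviving offspring = c × s(c):
  c=3: 3 × 0.711 = 2.133
  c=4: 4 × 0.648 = 2.592
  c=5: 5 × 0.585 = 2.925
  c=6: 6 × 0.522 = 3.132
  c=7: 7 × 0.459 = 3.213
  c=8: 8 × 0.396 = 3.168
Maximum at c = 7 (3.213 surviving offspring).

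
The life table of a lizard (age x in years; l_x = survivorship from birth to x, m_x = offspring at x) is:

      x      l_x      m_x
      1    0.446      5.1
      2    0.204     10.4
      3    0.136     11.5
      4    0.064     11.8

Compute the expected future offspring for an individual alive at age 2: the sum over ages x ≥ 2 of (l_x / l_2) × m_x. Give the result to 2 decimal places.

21.77

l_2 = 0.204. Conditional survival from age 2 to x is l_x / l_2.
  x=2: (0.204/0.204) × 10.4 = 10.4000
  x=3: (0.136/0.204) × 11.5 = 7.6667
  x=4: (0.064/0.204) × 11.8 = 3.7020
Sum = 10.4000 + 7.6667 + 3.7020 = 21.7686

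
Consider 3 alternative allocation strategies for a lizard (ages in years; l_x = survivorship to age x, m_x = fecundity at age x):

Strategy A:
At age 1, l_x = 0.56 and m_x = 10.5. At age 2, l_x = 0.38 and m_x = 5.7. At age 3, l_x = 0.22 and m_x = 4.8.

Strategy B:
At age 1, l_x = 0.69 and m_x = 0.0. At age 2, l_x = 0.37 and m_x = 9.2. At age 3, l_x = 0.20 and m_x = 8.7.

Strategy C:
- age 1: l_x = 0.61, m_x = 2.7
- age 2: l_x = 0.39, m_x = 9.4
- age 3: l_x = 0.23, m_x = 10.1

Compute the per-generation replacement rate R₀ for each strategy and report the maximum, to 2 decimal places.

Strategy A: R₀ = 0.56×10.5 + 0.38×5.7 + 0.22×4.8 = 9.1020
Strategy B: R₀ = 0.69×0.0 + 0.37×9.2 + 0.20×8.7 = 5.1440
Strategy C: R₀ = 0.61×2.7 + 0.39×9.4 + 0.23×10.1 = 7.6360
Highest R₀: strategy A with 9.1020.

9.10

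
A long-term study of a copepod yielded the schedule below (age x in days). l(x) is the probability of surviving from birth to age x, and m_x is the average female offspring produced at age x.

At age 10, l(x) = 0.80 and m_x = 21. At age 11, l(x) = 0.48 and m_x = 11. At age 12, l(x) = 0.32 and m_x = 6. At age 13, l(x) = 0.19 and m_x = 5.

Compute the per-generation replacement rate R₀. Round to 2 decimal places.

24.95

R₀ = Σ l(x) m_x:
  age 10: 0.80 × 21 = 16.8000
  age 11: 0.48 × 11 = 5.2800
  age 12: 0.32 × 6 = 1.9200
  age 13: 0.19 × 5 = 0.9500
R₀ = 16.8000 + 5.2800 + 1.9200 + 0.9500 = 24.9500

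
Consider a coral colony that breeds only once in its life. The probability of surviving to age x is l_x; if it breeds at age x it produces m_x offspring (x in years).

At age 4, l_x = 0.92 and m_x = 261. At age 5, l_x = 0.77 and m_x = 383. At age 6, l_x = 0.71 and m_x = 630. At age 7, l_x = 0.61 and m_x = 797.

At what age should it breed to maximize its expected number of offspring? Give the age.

Expected offspring if breeding at age x = l_x × m_x:
  age 4: 0.92 × 261 = 240.120
  age 5: 0.77 × 383 = 294.910
  age 6: 0.71 × 630 = 447.300
  age 7: 0.61 × 797 = 486.170
Maximum at age 7 (486.170).

7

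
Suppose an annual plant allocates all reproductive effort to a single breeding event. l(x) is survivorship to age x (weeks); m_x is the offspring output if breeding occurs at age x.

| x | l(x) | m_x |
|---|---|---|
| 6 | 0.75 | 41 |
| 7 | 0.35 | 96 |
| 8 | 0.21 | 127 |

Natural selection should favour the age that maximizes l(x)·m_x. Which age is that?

7

Expected offspring if breeding at age x = l(x) × m_x:
  age 6: 0.75 × 41 = 30.750
  age 7: 0.35 × 96 = 33.600
  age 8: 0.21 × 127 = 26.670
Maximum at age 7 (33.600).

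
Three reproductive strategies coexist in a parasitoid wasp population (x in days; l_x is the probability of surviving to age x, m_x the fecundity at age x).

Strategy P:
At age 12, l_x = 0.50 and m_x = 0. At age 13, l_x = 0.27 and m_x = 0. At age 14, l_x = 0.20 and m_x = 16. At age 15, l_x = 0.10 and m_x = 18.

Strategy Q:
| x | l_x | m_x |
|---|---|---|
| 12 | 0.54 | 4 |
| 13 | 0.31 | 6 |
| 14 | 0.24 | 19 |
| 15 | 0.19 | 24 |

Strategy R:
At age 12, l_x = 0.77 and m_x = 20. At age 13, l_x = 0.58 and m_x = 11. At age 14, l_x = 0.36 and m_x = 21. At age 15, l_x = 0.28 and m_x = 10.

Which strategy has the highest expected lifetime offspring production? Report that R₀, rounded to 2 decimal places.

Strategy P: R₀ = 0.50×0 + 0.27×0 + 0.20×16 + 0.10×18 = 5.0000
Strategy Q: R₀ = 0.54×4 + 0.31×6 + 0.24×19 + 0.19×24 = 13.1400
Strategy R: R₀ = 0.77×20 + 0.58×11 + 0.36×21 + 0.28×10 = 32.1400
Highest R₀: strategy R with 32.1400.

32.14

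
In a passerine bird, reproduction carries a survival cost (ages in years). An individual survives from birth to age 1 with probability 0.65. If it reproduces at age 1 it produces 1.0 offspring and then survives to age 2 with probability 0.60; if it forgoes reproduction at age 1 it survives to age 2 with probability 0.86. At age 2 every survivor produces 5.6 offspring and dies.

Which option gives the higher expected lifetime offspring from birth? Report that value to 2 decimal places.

breed at age 1: R₀ = 0.65 × (1.0 + 0.60 × 5.6) = 0.65 × 4.3600 = 2.8340
delay to age 2: R₀ = 0.65 × (0.86 × 5.6) = 0.65 × 4.8160 = 3.1304
Higher: delay to age 2 (3.1304).

3.13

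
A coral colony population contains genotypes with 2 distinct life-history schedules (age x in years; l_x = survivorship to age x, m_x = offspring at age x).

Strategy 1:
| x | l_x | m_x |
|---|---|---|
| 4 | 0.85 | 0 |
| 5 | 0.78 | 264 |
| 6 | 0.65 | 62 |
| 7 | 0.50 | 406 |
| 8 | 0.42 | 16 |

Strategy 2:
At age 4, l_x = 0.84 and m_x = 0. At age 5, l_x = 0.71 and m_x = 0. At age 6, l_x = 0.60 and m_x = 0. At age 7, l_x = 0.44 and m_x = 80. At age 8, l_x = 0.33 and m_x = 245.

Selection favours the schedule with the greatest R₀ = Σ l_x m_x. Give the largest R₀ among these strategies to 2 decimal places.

Strategy 1: R₀ = 0.85×0 + 0.78×264 + 0.65×62 + 0.50×406 + 0.42×16 = 455.9400
Strategy 2: R₀ = 0.84×0 + 0.71×0 + 0.60×0 + 0.44×80 + 0.33×245 = 116.0500
Highest R₀: strategy 1 with 455.9400.

455.94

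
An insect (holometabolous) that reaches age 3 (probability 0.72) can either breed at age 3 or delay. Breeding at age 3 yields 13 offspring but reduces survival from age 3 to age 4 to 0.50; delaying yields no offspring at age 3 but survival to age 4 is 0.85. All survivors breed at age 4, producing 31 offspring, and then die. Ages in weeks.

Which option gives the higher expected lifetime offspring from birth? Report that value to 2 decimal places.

breed at age 3: R₀ = 0.72 × (13 + 0.50 × 31) = 0.72 × 28.5000 = 20.5200
delay to age 4: R₀ = 0.72 × (0.85 × 31) = 0.72 × 26.3500 = 18.9720
Higher: breed at age 3 (20.5200).

20.52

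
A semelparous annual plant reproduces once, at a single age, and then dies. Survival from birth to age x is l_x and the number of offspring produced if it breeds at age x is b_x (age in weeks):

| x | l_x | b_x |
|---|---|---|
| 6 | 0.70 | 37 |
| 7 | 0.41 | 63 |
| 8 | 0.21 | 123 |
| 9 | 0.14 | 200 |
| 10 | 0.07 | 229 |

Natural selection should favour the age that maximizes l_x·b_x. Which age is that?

Expected offspring if breeding at age x = l_x × b_x:
  age 6: 0.70 × 37 = 25.900
  age 7: 0.41 × 63 = 25.830
  age 8: 0.21 × 123 = 25.830
  age 9: 0.14 × 200 = 28.000
  age 10: 0.07 × 229 = 16.030
Maximum at age 9 (28.000).

9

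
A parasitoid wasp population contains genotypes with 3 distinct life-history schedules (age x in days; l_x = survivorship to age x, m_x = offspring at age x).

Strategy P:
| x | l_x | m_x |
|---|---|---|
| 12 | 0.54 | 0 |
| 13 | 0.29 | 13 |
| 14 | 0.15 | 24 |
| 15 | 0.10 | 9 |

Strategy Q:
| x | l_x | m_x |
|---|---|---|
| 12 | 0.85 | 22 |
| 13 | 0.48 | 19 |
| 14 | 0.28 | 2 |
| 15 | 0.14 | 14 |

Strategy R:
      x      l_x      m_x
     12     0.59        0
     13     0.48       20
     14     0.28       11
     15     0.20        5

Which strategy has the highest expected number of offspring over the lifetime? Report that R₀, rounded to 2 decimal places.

30.34

Strategy P: R₀ = 0.54×0 + 0.29×13 + 0.15×24 + 0.10×9 = 8.2700
Strategy Q: R₀ = 0.85×22 + 0.48×19 + 0.28×2 + 0.14×14 = 30.3400
Strategy R: R₀ = 0.59×0 + 0.48×20 + 0.28×11 + 0.20×5 = 13.6800
Highest R₀: strategy Q with 30.3400.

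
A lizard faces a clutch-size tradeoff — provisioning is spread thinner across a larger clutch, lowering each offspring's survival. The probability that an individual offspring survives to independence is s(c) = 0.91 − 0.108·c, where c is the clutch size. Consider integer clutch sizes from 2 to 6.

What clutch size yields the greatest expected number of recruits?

Expected recruits = c × s(c):
  c=2: 2 × 0.694 = 1.388
  c=3: 3 × 0.586 = 1.758
  c=4: 4 × 0.478 = 1.912
  c=5: 5 × 0.370 = 1.850
  c=6: 6 × 0.262 = 1.572
Maximum at c = 4 (1.912 recruits).

4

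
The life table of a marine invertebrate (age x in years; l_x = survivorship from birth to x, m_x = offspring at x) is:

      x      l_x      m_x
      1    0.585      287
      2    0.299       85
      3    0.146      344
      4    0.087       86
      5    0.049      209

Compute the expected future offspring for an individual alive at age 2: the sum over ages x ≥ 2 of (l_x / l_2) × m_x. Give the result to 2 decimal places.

l_2 = 0.299. Conditional survival from age 2 to x is l_x / l_2.
  x=2: (0.299/0.299) × 85 = 85.0000
  x=3: (0.146/0.299) × 344 = 167.9732
  x=4: (0.087/0.299) × 86 = 25.0234
  x=5: (0.049/0.299) × 209 = 34.2508
Sum = 85.0000 + 167.9732 + 25.0234 + 34.2508 = 312.2475

312.25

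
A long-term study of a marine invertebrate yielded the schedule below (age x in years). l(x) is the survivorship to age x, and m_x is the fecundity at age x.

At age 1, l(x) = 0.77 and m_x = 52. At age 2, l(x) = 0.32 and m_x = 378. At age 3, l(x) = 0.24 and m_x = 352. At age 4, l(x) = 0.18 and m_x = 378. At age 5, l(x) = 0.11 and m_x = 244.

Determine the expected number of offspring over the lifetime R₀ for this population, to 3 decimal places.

R₀ = Σ l(x) m_x:
  age 1: 0.77 × 52 = 40.0400
  age 2: 0.32 × 378 = 120.9600
  age 3: 0.24 × 352 = 84.4800
  age 4: 0.18 × 378 = 68.0400
  age 5: 0.11 × 244 = 26.8400
R₀ = 40.0400 + 120.9600 + 84.4800 + 68.0400 + 26.8400 = 340.3600

340.360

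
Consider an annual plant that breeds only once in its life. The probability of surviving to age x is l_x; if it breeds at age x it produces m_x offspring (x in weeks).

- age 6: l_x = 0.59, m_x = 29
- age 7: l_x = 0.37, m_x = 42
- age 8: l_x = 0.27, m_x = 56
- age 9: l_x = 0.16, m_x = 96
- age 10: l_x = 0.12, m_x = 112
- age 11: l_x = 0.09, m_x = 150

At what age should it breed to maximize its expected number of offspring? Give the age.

Expected offspring if breeding at age x = l_x × m_x:
  age 6: 0.59 × 29 = 17.110
  age 7: 0.37 × 42 = 15.540
  age 8: 0.27 × 56 = 15.120
  age 9: 0.16 × 96 = 15.360
  age 10: 0.12 × 112 = 13.440
  age 11: 0.09 × 150 = 13.500
Maximum at age 6 (17.110).

6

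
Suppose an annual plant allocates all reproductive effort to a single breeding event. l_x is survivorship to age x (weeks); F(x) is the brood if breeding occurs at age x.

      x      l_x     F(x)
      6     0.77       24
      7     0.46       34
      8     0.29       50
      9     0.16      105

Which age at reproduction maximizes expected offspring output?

Expected offspring if breeding at age x = l_x × F(x):
  age 6: 0.77 × 24 = 18.480
  age 7: 0.46 × 34 = 15.640
  age 8: 0.29 × 50 = 14.500
  age 9: 0.16 × 105 = 16.800
Maximum at age 6 (18.480).

6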